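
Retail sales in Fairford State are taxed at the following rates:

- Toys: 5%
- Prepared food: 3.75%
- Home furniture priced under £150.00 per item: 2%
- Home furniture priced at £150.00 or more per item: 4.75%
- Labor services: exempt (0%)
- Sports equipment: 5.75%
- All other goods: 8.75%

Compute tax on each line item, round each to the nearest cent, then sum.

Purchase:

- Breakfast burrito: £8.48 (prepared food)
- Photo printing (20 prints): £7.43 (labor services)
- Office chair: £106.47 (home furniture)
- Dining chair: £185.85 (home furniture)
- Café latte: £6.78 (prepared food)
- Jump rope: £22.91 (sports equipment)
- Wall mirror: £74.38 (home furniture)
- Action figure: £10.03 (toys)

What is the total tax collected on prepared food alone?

Breakfast burrito £8.48: prepared food → 3.75% → £0.32
Café latte £6.78: prepared food → 3.75% → £0.25
Tax on prepared food = £0.32 + £0.25 = £0.57

£0.57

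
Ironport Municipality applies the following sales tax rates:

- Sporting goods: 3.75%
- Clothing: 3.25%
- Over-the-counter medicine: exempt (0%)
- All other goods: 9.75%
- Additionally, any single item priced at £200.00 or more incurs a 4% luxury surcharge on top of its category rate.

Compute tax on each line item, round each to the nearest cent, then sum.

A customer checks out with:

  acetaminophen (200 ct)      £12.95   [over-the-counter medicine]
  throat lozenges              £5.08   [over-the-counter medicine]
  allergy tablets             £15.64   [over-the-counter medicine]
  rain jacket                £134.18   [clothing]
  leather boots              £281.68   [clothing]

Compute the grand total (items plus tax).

£474.31

Acetaminophen (200 ct) £12.95: over-the-counter medicine → 0% → £0.00
Throat lozenges £5.08: over-the-counter medicine → 0% → £0.00
Allergy tablets £15.64: over-the-counter medicine → 0% → £0.00
Rain jacket £134.18: clothing → 3.25% → £4.36
Leather boots £281.68: clothing → 3.25% + 4% surcharge = 7.25% → £20.42
Subtotal = £449.53; tax = £24.78; total due = £474.31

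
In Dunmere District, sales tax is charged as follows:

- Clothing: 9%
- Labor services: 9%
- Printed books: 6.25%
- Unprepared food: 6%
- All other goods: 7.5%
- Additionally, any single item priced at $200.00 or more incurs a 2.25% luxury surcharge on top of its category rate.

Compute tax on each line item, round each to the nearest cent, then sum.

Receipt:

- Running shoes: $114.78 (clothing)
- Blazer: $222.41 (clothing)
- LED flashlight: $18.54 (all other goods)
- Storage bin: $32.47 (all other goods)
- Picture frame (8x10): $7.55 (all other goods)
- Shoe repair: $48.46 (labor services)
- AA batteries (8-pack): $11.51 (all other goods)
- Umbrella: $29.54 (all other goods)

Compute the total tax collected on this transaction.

$47.19

Running shoes $114.78: clothing → 9% → $10.33
Blazer $222.41: clothing → 9% + 2.25% surcharge = 11.25% → $25.02
LED flashlight $18.54: all other goods → 7.5% → $1.39
Storage bin $32.47: all other goods → 7.5% → $2.44
Picture frame (8x10) $7.55: all other goods → 7.5% → $0.57
Shoe repair $48.46: labor services → 9% → $4.36
AA batteries (8-pack) $11.51: all other goods → 7.5% → $0.86
Umbrella $29.54: all other goods → 7.5% → $2.22
Total tax = $10.33 + $25.02 + $1.39 + $2.44 + $0.57 + $4.36 + $0.86 + $2.22 = $47.19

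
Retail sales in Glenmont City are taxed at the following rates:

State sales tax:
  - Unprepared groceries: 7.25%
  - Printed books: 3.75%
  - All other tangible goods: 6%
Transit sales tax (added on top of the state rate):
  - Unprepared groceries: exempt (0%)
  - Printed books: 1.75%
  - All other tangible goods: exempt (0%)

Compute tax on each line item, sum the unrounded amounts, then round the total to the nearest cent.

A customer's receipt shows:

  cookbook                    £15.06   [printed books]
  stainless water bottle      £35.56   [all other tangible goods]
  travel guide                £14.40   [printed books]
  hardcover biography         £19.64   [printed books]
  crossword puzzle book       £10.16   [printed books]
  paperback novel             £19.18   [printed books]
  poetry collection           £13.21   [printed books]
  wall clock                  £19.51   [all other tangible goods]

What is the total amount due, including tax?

Cookbook £15.06: printed books → 3.75% + 1.75% transit = 5.5% → £0.8283
Stainless water bottle £35.56: all other tangible goods → 6% + 0% transit = 6% → £2.1336
Travel guide £14.40: printed books → 3.75% + 1.75% transit = 5.5% → £0.792
Hardcover biography £19.64: printed books → 3.75% + 1.75% transit = 5.5% → £1.0802
Crossword puzzle book £10.16: printed books → 3.75% + 1.75% transit = 5.5% → £0.5588
Paperback novel £19.18: printed books → 3.75% + 1.75% transit = 5.5% → £1.0549
Poetry collection £13.21: printed books → 3.75% + 1.75% transit = 5.5% → £0.72655
Wall clock £19.51: all other tangible goods → 6% + 0% transit = 6% → £1.1706
Subtotal = £146.72; unrounded tax = £8.34495 → £8.34; total due = £155.06

£155.06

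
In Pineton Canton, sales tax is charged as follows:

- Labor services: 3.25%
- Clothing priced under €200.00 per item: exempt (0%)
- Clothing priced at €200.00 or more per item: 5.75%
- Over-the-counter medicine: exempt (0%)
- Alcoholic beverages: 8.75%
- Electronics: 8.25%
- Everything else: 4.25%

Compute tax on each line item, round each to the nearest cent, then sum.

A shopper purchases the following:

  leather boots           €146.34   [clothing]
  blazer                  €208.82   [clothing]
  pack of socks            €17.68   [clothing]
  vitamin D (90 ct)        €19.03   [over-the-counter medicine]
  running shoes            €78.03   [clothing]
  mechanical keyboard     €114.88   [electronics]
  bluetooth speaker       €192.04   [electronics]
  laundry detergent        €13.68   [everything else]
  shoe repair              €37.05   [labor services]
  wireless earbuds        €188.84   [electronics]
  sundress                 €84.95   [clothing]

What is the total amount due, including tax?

€1156.03

Leather boots €146.34: clothing, under €200.00 → 0% → €0.00
Blazer €208.82: clothing, €200.00 or more → 5.75% → €12.01
Pack of socks €17.68: clothing, under €200.00 → 0% → €0.00
Vitamin D (90 ct) €19.03: over-the-counter medicine → 0% → €0.00
Running shoes €78.03: clothing, under €200.00 → 0% → €0.00
Mechanical keyboard €114.88: electronics → 8.25% → €9.48
Bluetooth speaker €192.04: electronics → 8.25% → €15.84
Laundry detergent €13.68: everything else → 4.25% → €0.58
Shoe repair €37.05: labor services → 3.25% → €1.20
Wireless earbuds €188.84: electronics → 8.25% → €15.58
Sundress €84.95: clothing, under €200.00 → 0% → €0.00
Subtotal = €1101.34; tax = €54.69; total due = €1156.03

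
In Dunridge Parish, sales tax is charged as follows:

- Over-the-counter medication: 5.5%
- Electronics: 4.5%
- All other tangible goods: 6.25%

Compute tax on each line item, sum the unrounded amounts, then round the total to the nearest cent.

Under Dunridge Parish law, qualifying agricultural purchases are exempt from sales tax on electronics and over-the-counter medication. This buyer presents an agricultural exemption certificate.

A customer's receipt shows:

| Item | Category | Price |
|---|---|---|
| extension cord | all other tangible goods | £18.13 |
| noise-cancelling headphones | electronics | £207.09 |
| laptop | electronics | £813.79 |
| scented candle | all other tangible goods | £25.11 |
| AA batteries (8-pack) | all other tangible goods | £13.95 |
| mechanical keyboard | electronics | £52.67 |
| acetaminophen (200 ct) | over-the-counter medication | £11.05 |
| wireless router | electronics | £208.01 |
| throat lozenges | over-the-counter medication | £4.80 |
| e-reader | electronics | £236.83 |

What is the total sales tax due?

Extension cord £18.13: all other tangible goods → 6.25% → £1.133125
Noise-cancelling headphones £207.09: electronics, buyer-exempt → 0% → £0.00
Laptop £813.79: electronics, buyer-exempt → 0% → £0.00
Scented candle £25.11: all other tangible goods → 6.25% → £1.569375
AA batteries (8-pack) £13.95: all other tangible goods → 6.25% → £0.871875
Mechanical keyboard £52.67: electronics, buyer-exempt → 0% → £0.00
Acetaminophen (200 ct) £11.05: over-the-counter medication, buyer-exempt → 0% → £0.00
Wireless router £208.01: electronics, buyer-exempt → 0% → £0.00
Throat lozenges £4.80: over-the-counter medication, buyer-exempt → 0% → £0.00
E-reader £236.83: electronics, buyer-exempt → 0% → £0.00
Unrounded tax sum = £3.574375 → £3.57

£3.57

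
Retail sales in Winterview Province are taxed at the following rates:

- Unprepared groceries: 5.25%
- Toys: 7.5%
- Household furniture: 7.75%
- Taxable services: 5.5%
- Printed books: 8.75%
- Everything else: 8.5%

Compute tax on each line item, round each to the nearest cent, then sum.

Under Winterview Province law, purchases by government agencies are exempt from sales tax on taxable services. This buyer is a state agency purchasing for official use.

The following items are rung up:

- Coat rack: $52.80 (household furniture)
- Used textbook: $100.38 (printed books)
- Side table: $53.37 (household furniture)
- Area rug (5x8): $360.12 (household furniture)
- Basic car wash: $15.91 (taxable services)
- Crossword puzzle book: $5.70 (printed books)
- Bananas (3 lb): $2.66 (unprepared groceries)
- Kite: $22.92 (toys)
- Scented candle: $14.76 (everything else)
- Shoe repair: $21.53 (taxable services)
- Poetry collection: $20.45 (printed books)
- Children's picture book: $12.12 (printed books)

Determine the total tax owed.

$51.38

Coat rack $52.80: household furniture → 7.75% → $4.09
Used textbook $100.38: printed books → 8.75% → $8.78
Side table $53.37: household furniture → 7.75% → $4.14
Area rug (5x8) $360.12: household furniture → 7.75% → $27.91
Basic car wash $15.91: taxable services, buyer-exempt → 0% → $0.00
Crossword puzzle book $5.70: printed books → 8.75% → $0.50
Bananas (3 lb) $2.66: unprepared groceries → 5.25% → $0.14
Kite $22.92: toys → 7.5% → $1.72
Scented candle $14.76: everything else → 8.5% → $1.25
Shoe repair $21.53: taxable services, buyer-exempt → 0% → $0.00
Poetry collection $20.45: printed books → 8.75% → $1.79
Children's picture book $12.12: printed books → 8.75% → $1.06
Total tax = $4.09 + $8.78 + $4.14 + $27.91 + $0.50 + $0.14 + $1.72 + $1.25 + $1.79 + $1.06 = $51.38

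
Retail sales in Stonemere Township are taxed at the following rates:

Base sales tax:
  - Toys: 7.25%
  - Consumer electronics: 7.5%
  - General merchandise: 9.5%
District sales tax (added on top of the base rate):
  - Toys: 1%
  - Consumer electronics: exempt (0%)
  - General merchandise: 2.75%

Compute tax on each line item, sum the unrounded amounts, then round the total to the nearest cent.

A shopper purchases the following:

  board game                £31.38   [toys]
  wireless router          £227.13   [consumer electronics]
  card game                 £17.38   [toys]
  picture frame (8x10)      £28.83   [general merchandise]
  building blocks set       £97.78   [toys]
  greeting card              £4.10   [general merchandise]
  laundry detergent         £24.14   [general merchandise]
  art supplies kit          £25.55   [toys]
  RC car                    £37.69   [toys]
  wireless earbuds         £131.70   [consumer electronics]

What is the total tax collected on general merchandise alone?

Picture frame (8x10) £28.83: general merchandise → 9.5% + 2.75% district = 12.25% → £3.531675
Greeting card £4.10: general merchandise → 9.5% + 2.75% district = 12.25% → £0.50225
Laundry detergent £24.14: general merchandise → 9.5% + 2.75% district = 12.25% → £2.95715
Tax on general merchandise: unrounded sum = £6.991075 → £6.99

£6.99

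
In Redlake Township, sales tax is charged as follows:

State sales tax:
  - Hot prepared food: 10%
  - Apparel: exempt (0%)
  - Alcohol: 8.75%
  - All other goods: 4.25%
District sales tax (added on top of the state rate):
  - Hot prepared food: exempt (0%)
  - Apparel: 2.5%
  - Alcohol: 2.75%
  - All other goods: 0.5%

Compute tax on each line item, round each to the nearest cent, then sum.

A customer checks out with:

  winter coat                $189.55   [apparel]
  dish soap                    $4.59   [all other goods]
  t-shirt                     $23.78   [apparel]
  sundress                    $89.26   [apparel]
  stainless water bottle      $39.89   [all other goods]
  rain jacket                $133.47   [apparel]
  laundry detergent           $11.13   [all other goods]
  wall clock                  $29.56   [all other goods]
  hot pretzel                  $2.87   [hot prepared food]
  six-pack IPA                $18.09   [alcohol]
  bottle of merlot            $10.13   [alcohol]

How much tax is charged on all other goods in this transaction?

Dish soap $4.59: all other goods → 4.25% + 0.5% district = 4.75% → $0.22
Stainless water bottle $39.89: all other goods → 4.25% + 0.5% district = 4.75% → $1.89
Laundry detergent $11.13: all other goods → 4.25% + 0.5% district = 4.75% → $0.53
Wall clock $29.56: all other goods → 4.25% + 0.5% district = 4.75% → $1.40
Tax on all other goods = $0.22 + $1.89 + $0.53 + $1.40 = $4.04

$4.04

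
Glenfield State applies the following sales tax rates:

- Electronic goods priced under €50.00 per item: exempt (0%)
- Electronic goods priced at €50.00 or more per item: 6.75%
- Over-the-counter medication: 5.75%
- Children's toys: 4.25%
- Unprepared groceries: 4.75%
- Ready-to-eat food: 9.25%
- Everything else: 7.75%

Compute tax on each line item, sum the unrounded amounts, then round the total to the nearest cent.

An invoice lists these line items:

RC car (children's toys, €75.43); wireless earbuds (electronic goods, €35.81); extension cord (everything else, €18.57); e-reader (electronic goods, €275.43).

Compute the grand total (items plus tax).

RC car €75.43: children's toys → 4.25% → €3.205775
Wireless earbuds €35.81: electronic goods, under €50.00 → 0% → €0.00
Extension cord €18.57: everything else → 7.75% → €1.439175
E-reader €275.43: electronic goods, €50.00 or more → 6.75% → €18.591525
Subtotal = €405.24; unrounded tax = €23.236475 → €23.24; total due = €428.48

€428.48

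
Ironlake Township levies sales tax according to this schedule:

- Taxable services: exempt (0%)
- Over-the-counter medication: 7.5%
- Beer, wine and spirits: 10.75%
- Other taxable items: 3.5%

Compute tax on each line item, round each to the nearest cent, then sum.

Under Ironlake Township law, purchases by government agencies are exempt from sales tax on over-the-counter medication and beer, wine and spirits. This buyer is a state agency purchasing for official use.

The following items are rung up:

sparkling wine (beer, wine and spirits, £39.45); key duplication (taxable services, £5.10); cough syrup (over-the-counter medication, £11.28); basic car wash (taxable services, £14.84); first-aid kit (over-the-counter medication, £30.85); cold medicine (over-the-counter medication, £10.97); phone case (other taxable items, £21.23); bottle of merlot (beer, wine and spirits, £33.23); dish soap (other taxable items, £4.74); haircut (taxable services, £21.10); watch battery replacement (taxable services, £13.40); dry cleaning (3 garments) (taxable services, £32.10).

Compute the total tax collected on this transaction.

£0.91

Sparkling wine £39.45: beer, wine and spirits, buyer-exempt → 0% → £0.00
Key duplication £5.10: taxable services → 0% → £0.00
Cough syrup £11.28: over-the-counter medication, buyer-exempt → 0% → £0.00
Basic car wash £14.84: taxable services → 0% → £0.00
First-aid kit £30.85: over-the-counter medication, buyer-exempt → 0% → £0.00
Cold medicine £10.97: over-the-counter medication, buyer-exempt → 0% → £0.00
Phone case £21.23: other taxable items → 3.5% → £0.74
Bottle of merlot £33.23: beer, wine and spirits, buyer-exempt → 0% → £0.00
Dish soap £4.74: other taxable items → 3.5% → £0.17
Haircut £21.10: taxable services → 0% → £0.00
Watch battery replacement £13.40: taxable services → 0% → £0.00
Dry cleaning (3 garments) £32.10: taxable services → 0% → £0.00
Total tax = £0.74 + £0.17 = £0.91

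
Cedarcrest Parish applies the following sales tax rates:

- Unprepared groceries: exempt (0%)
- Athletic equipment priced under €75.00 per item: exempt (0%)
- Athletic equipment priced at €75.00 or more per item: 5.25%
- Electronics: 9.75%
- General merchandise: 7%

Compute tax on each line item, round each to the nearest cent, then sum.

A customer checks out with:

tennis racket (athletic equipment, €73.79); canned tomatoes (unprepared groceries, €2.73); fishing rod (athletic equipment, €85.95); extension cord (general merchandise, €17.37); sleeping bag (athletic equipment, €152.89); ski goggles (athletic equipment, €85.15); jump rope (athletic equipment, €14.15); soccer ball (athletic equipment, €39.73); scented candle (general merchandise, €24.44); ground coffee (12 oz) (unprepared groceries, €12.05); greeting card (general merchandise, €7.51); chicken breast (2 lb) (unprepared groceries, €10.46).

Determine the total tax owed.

€20.47

Tennis racket €73.79: athletic equipment, under €75.00 → 0% → €0.00
Canned tomatoes €2.73: unprepared groceries → 0% → €0.00
Fishing rod €85.95: athletic equipment, €75.00 or more → 5.25% → €4.51
Extension cord €17.37: general merchandise → 7% → €1.22
Sleeping bag €152.89: athletic equipment, €75.00 or more → 5.25% → €8.03
Ski goggles €85.15: athletic equipment, €75.00 or more → 5.25% → €4.47
Jump rope €14.15: athletic equipment, under €75.00 → 0% → €0.00
Soccer ball €39.73: athletic equipment, under €75.00 → 0% → €0.00
Scented candle €24.44: general merchandise → 7% → €1.71
Ground coffee (12 oz) €12.05: unprepared groceries → 0% → €0.00
Greeting card €7.51: general merchandise → 7% → €0.53
Chicken breast (2 lb) €10.46: unprepared groceries → 0% → €0.00
Total tax = €4.51 + €1.22 + €8.03 + €4.47 + €1.71 + €0.53 = €20.47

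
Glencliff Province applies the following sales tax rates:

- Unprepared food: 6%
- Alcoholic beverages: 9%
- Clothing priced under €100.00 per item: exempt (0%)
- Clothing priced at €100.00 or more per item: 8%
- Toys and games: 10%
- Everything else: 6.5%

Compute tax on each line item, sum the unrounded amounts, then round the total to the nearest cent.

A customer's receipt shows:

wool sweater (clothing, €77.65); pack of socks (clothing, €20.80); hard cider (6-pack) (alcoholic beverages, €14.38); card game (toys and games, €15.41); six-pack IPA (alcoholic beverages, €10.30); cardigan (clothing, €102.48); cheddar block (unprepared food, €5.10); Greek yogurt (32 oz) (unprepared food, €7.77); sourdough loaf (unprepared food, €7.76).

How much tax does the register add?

Wool sweater €77.65: clothing, under €100.00 → 0% → €0.00
Pack of socks €20.80: clothing, under €100.00 → 0% → €0.00
Hard cider (6-pack) €14.38: alcoholic beverages → 9% → €1.2942
Card game €15.41: toys and games → 10% → €1.541
Six-pack IPA €10.30: alcoholic beverages → 9% → €0.927
Cardigan €102.48: clothing, €100.00 or more → 8% → €8.1984
Cheddar block €5.10: unprepared food → 6% → €0.306
Greek yogurt (32 oz) €7.77: unprepared food → 6% → €0.4662
Sourdough loaf €7.76: unprepared food → 6% → €0.4656
Unrounded tax sum = €13.1984 → €13.20

€13.20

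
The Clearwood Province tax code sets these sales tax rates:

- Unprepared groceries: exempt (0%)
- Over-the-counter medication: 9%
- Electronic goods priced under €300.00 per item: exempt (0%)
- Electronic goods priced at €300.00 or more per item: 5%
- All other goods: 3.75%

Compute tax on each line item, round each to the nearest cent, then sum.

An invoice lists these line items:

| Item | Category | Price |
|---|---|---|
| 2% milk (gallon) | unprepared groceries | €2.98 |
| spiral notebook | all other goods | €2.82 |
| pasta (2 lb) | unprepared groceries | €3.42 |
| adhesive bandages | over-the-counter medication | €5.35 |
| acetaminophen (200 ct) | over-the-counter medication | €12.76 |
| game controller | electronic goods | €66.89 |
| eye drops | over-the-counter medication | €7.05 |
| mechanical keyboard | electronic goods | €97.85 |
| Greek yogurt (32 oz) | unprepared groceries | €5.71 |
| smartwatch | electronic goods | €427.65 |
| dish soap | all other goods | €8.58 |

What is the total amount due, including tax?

€665.13

2% milk (gallon) €2.98: unprepared groceries → 0% → €0.00
Spiral notebook €2.82: all other goods → 3.75% → €0.11
Pasta (2 lb) €3.42: unprepared groceries → 0% → €0.00
Adhesive bandages €5.35: over-the-counter medication → 9% → €0.48
Acetaminophen (200 ct) €12.76: over-the-counter medication → 9% → €1.15
Game controller €66.89: electronic goods, under €300.00 → 0% → €0.00
Eye drops €7.05: over-the-counter medication → 9% → €0.63
Mechanical keyboard €97.85: electronic goods, under €300.00 → 0% → €0.00
Greek yogurt (32 oz) €5.71: unprepared groceries → 0% → €0.00
Smartwatch €427.65: electronic goods, €300.00 or more → 5% → €21.38
Dish soap €8.58: all other goods → 3.75% → €0.32
Subtotal = €641.06; tax = €24.07; total due = €665.13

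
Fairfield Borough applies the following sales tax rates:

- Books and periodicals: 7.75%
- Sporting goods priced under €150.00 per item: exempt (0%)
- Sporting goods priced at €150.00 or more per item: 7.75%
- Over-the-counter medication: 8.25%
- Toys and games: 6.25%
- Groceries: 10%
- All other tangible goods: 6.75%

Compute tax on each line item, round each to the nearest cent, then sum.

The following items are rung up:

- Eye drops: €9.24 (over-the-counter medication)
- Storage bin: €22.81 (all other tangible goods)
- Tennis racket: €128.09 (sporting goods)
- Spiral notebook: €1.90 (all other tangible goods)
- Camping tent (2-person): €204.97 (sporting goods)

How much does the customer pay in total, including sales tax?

€385.33

Eye drops €9.24: over-the-counter medication → 8.25% → €0.76
Storage bin €22.81: all other tangible goods → 6.75% → €1.54
Tennis racket €128.09: sporting goods, under €150.00 → 0% → €0.00
Spiral notebook €1.90: all other tangible goods → 6.75% → €0.13
Camping tent (2-person) €204.97: sporting goods, €150.00 or more → 7.75% → €15.89
Subtotal = €367.01; tax = €18.32; total due = €385.33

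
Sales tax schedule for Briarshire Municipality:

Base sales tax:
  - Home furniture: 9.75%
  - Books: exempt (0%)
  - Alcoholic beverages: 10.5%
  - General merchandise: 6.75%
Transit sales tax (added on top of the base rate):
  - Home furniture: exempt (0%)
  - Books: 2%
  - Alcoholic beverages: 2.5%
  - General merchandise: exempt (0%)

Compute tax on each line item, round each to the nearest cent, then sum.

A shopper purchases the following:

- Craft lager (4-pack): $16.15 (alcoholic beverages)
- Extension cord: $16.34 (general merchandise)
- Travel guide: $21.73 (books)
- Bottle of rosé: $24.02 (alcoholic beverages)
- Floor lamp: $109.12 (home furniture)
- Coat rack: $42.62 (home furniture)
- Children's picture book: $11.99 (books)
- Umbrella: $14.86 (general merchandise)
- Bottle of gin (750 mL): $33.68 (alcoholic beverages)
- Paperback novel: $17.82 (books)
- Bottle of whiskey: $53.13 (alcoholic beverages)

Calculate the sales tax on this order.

Craft lager (4-pack) $16.15: alcoholic beverages → 10.5% + 2.5% transit = 13% → $2.10
Extension cord $16.34: general merchandise → 6.75% + 0% transit = 6.75% → $1.10
Travel guide $21.73: books → 0% + 2% transit = 2% → $0.43
Bottle of rosé $24.02: alcoholic beverages → 10.5% + 2.5% transit = 13% → $3.12
Floor lamp $109.12: home furniture → 9.75% + 0% transit = 9.75% → $10.64
Coat rack $42.62: home furniture → 9.75% + 0% transit = 9.75% → $4.16
Children's picture book $11.99: books → 0% + 2% transit = 2% → $0.24
Umbrella $14.86: general merchandise → 6.75% + 0% transit = 6.75% → $1.00
Bottle of gin (750 mL) $33.68: alcoholic beverages → 10.5% + 2.5% transit = 13% → $4.38
Paperback novel $17.82: books → 0% + 2% transit = 2% → $0.36
Bottle of whiskey $53.13: alcoholic beverages → 10.5% + 2.5% transit = 13% → $6.91
Total tax = $2.10 + $1.10 + $0.43 + $3.12 + $10.64 + $4.16 + $0.24 + $1.00 + $4.38 + $0.36 + $6.91 = $34.44

$34.44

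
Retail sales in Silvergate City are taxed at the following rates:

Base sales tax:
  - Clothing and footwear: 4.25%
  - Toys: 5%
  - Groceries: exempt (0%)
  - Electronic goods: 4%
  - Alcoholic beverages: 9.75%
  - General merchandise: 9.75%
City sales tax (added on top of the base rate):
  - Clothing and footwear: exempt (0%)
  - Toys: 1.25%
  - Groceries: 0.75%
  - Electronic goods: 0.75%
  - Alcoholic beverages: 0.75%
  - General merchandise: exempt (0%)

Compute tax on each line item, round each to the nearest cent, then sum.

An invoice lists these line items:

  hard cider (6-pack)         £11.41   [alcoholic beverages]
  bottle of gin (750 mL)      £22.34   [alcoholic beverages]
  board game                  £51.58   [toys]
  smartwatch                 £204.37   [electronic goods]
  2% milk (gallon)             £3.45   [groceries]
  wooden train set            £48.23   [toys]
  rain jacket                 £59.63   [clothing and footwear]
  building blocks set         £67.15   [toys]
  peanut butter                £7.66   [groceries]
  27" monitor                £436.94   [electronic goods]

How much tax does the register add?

£47.06

Hard cider (6-pack) £11.41: alcoholic beverages → 9.75% + 0.75% city = 10.5% → £1.20
Bottle of gin (750 mL) £22.34: alcoholic beverages → 9.75% + 0.75% city = 10.5% → £2.35
Board game £51.58: toys → 5% + 1.25% city = 6.25% → £3.22
Smartwatch £204.37: electronic goods → 4% + 0.75% city = 4.75% → £9.71
2% milk (gallon) £3.45: groceries → 0% + 0.75% city = 0.75% → £0.03
Wooden train set £48.23: toys → 5% + 1.25% city = 6.25% → £3.01
Rain jacket £59.63: clothing and footwear → 4.25% + 0% city = 4.25% → £2.53
Building blocks set £67.15: toys → 5% + 1.25% city = 6.25% → £4.20
Peanut butter £7.66: groceries → 0% + 0.75% city = 0.75% → £0.06
27" monitor £436.94: electronic goods → 4% + 0.75% city = 4.75% → £20.75
Total tax = £1.20 + £2.35 + £3.22 + £9.71 + £0.03 + £3.01 + £2.53 + £4.20 + £0.06 + £20.75 = £47.06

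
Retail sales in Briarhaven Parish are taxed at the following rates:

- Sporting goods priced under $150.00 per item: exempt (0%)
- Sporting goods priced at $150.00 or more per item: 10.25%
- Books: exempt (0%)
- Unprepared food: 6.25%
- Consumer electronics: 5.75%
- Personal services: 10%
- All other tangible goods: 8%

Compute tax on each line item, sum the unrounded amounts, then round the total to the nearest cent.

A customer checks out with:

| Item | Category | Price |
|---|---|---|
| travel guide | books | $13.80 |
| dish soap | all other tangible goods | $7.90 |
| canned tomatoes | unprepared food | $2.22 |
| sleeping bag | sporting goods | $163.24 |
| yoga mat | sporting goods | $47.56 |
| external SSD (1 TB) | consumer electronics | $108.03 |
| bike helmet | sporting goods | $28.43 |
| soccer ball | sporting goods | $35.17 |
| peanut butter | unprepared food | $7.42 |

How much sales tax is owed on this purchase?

Travel guide $13.80: books → 0% → $0.00
Dish soap $7.90: all other tangible goods → 8% → $0.632
Canned tomatoes $2.22: unprepared food → 6.25% → $0.13875
Sleeping bag $163.24: sporting goods, $150.00 or more → 10.25% → $16.7321
Yoga mat $47.56: sporting goods, under $150.00 → 0% → $0.00
External SSD (1 TB) $108.03: consumer electronics → 5.75% → $6.211725
Bike helmet $28.43: sporting goods, under $150.00 → 0% → $0.00
Soccer ball $35.17: sporting goods, under $150.00 → 0% → $0.00
Peanut butter $7.42: unprepared food → 6.25% → $0.46375
Unrounded tax sum = $24.178325 → $24.18

$24.18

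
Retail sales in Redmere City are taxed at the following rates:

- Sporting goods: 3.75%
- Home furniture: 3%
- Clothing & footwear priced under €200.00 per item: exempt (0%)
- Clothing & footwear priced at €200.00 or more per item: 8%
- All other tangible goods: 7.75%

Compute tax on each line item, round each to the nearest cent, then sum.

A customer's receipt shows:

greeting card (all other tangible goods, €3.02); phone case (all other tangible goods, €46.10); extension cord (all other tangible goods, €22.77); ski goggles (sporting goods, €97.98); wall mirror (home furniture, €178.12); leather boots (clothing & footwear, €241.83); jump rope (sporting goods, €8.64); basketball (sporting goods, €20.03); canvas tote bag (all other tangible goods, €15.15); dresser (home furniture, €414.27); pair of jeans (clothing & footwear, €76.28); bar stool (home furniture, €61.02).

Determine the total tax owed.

€50.42

Greeting card €3.02: all other tangible goods → 7.75% → €0.23
Phone case €46.10: all other tangible goods → 7.75% → €3.57
Extension cord €22.77: all other tangible goods → 7.75% → €1.76
Ski goggles €97.98: sporting goods → 3.75% → €3.67
Wall mirror €178.12: home furniture → 3% → €5.34
Leather boots €241.83: clothing & footwear, €200.00 or more → 8% → €19.35
Jump rope €8.64: sporting goods → 3.75% → €0.32
Basketball €20.03: sporting goods → 3.75% → €0.75
Canvas tote bag €15.15: all other tangible goods → 7.75% → €1.17
Dresser €414.27: home furniture → 3% → €12.43
Pair of jeans €76.28: clothing & footwear, under €200.00 → 0% → €0.00
Bar stool €61.02: home furniture → 3% → €1.83
Total tax = €0.23 + €3.57 + €1.76 + €3.67 + €5.34 + €19.35 + €0.32 + €0.75 + €1.17 + €12.43 + €1.83 = €50.42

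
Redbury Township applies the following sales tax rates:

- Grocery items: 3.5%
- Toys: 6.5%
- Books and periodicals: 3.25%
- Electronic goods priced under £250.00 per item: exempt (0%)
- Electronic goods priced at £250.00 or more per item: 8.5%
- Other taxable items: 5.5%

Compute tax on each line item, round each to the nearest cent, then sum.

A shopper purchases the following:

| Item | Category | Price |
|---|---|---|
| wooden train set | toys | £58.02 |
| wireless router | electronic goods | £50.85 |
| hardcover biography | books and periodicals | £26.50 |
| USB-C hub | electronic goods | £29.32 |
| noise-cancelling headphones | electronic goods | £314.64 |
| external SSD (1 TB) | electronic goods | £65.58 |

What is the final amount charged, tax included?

£576.28

Wooden train set £58.02: toys → 6.5% → £3.77
Wireless router £50.85: electronic goods, under £250.00 → 0% → £0.00
Hardcover biography £26.50: books and periodicals → 3.25% → £0.86
USB-C hub £29.32: electronic goods, under £250.00 → 0% → £0.00
Noise-cancelling headphones £314.64: electronic goods, £250.00 or more → 8.5% → £26.74
External SSD (1 TB) £65.58: electronic goods, under £250.00 → 0% → £0.00
Subtotal = £544.91; tax = £31.37; total due = £576.28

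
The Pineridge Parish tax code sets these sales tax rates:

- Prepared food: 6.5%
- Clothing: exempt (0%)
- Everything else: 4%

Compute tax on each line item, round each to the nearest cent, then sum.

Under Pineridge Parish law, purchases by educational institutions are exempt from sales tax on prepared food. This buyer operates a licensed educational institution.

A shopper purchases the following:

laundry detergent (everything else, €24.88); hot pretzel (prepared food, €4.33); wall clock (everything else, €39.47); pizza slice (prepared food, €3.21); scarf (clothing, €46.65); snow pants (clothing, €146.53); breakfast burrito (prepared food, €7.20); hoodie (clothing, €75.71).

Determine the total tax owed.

Laundry detergent €24.88: everything else → 4% → €1.00
Hot pretzel €4.33: prepared food, buyer-exempt → 0% → €0.00
Wall clock €39.47: everything else → 4% → €1.58
Pizza slice €3.21: prepared food, buyer-exempt → 0% → €0.00
Scarf €46.65: clothing → 0% → €0.00
Snow pants €146.53: clothing → 0% → €0.00
Breakfast burrito €7.20: prepared food, buyer-exempt → 0% → €0.00
Hoodie €75.71: clothing → 0% → €0.00
Total tax = €1.00 + €1.58 = €2.58

€2.58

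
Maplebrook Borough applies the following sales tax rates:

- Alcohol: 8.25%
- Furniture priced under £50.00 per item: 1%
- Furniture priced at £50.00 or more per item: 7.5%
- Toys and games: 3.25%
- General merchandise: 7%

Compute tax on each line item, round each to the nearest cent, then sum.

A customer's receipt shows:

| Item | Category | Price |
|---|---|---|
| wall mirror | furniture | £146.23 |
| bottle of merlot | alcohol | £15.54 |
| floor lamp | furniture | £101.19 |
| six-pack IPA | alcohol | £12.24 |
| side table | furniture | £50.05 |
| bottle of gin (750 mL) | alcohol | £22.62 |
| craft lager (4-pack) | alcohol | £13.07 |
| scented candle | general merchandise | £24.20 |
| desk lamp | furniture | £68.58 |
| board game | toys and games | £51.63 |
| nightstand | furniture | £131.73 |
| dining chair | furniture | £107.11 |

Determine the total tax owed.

Wall mirror £146.23: furniture, £50.00 or more → 7.5% → £10.97
Bottle of merlot £15.54: alcohol → 8.25% → £1.28
Floor lamp £101.19: furniture, £50.00 or more → 7.5% → £7.59
Six-pack IPA £12.24: alcohol → 8.25% → £1.01
Side table £50.05: furniture, £50.00 or more → 7.5% → £3.75
Bottle of gin (750 mL) £22.62: alcohol → 8.25% → £1.87
Craft lager (4-pack) £13.07: alcohol → 8.25% → £1.08
Scented candle £24.20: general merchandise → 7% → £1.69
Desk lamp £68.58: furniture, £50.00 or more → 7.5% → £5.14
Board game £51.63: toys and games → 3.25% → £1.68
Nightstand £131.73: furniture, £50.00 or more → 7.5% → £9.88
Dining chair £107.11: furniture, £50.00 or more → 7.5% → £8.03
Total tax = £10.97 + £1.28 + £7.59 + £1.01 + £3.75 + £1.87 + £1.08 + £1.69 + £5.14 + £1.68 + £9.88 + £8.03 = £53.97

£53.97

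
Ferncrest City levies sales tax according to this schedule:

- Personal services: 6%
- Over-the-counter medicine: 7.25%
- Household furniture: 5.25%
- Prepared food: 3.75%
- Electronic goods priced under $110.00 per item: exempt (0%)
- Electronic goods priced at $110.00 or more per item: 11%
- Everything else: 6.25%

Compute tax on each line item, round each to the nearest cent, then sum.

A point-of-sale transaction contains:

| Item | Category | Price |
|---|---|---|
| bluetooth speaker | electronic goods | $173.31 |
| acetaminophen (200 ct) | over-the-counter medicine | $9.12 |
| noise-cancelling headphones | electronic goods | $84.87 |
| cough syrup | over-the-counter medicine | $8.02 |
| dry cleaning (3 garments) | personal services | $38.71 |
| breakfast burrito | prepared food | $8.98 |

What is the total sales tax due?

$22.96

Bluetooth speaker $173.31: electronic goods, $110.00 or more → 11% → $19.06
Acetaminophen (200 ct) $9.12: over-the-counter medicine → 7.25% → $0.66
Noise-cancelling headphones $84.87: electronic goods, under $110.00 → 0% → $0.00
Cough syrup $8.02: over-the-counter medicine → 7.25% → $0.58
Dry cleaning (3 garments) $38.71: personal services → 6% → $2.32
Breakfast burrito $8.98: prepared food → 3.75% → $0.34
Total tax = $19.06 + $0.66 + $0.58 + $2.32 + $0.34 = $22.96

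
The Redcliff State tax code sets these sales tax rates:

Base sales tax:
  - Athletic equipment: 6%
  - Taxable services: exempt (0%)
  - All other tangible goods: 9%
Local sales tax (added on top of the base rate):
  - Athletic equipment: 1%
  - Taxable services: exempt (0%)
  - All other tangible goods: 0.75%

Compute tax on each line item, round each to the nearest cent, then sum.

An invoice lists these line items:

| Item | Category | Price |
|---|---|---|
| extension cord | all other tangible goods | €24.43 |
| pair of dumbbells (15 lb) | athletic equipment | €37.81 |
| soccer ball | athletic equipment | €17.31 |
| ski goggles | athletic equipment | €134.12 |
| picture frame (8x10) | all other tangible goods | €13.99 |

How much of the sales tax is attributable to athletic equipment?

Pair of dumbbells (15 lb) €37.81: athletic equipment → 6% + 1% local = 7% → €2.65
Soccer ball €17.31: athletic equipment → 6% + 1% local = 7% → €1.21
Ski goggles €134.12: athletic equipment → 6% + 1% local = 7% → €9.39
Tax on athletic equipment = €2.65 + €1.21 + €9.39 = €13.25

€13.25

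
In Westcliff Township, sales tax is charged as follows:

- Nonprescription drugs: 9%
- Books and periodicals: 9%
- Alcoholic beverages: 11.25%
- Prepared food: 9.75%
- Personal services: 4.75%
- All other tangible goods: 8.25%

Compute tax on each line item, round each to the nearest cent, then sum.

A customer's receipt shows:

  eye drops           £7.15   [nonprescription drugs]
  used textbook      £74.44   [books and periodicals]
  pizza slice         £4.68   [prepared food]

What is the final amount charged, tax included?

£94.07

Eye drops £7.15: nonprescription drugs → 9% → £0.64
Used textbook £74.44: books and periodicals → 9% → £6.70
Pizza slice £4.68: prepared food → 9.75% → £0.46
Subtotal = £86.27; tax = £7.80; total due = £94.07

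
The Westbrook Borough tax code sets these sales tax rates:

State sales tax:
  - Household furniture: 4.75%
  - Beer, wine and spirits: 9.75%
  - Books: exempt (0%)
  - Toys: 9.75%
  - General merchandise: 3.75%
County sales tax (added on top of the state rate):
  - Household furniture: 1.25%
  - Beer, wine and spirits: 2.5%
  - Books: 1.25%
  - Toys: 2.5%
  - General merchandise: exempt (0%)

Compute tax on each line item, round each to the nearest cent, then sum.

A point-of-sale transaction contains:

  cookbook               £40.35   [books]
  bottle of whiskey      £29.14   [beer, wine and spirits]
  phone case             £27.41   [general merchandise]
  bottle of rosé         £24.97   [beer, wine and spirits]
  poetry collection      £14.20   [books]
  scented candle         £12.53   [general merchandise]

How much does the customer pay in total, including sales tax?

Cookbook £40.35: books → 0% + 1.25% county = 1.25% → £0.50
Bottle of whiskey £29.14: beer, wine and spirits → 9.75% + 2.5% county = 12.25% → £3.57
Phone case £27.41: general merchandise → 3.75% + 0% county = 3.75% → £1.03
Bottle of rosé £24.97: beer, wine and spirits → 9.75% + 2.5% county = 12.25% → £3.06
Poetry collection £14.20: books → 0% + 1.25% county = 1.25% → £0.18
Scented candle £12.53: general merchandise → 3.75% + 0% county = 3.75% → £0.47
Subtotal = £148.60; tax = £8.81; total due = £157.41

£157.41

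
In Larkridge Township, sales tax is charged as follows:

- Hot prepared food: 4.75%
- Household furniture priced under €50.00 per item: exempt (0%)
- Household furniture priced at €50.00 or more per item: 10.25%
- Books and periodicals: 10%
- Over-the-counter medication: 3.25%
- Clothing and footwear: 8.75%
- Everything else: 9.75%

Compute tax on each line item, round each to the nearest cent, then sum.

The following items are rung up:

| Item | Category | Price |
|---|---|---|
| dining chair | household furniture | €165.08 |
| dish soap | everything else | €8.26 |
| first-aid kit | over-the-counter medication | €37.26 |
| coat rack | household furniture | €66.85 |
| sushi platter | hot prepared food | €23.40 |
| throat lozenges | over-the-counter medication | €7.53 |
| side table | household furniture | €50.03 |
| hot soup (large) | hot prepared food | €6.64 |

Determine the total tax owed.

Dining chair €165.08: household furniture, €50.00 or more → 10.25% → €16.92
Dish soap €8.26: everything else → 9.75% → €0.81
First-aid kit €37.26: over-the-counter medication → 3.25% → €1.21
Coat rack €66.85: household furniture, €50.00 or more → 10.25% → €6.85
Sushi platter €23.40: hot prepared food → 4.75% → €1.11
Throat lozenges €7.53: over-the-counter medication → 3.25% → €0.24
Side table €50.03: household furniture, €50.00 or more → 10.25% → €5.13
Hot soup (large) €6.64: hot prepared food → 4.75% → €0.32
Total tax = €16.92 + €0.81 + €1.21 + €6.85 + €1.11 + €0.24 + €5.13 + €0.32 = €32.59

€32.59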